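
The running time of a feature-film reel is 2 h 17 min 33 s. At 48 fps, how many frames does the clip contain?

2 h 17 min 33 s = 8253 s.
Frames = 8253 × 48 = 396144.

396144 frames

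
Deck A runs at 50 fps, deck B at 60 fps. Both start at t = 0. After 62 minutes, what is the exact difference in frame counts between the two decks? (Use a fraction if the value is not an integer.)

62 min = 3720 s.
A emits 50 × 3720 = 186000 frames; B emits 60 × 3720 = 223200.
Difference = 37200 frames; B is ahead of A.

37200 frames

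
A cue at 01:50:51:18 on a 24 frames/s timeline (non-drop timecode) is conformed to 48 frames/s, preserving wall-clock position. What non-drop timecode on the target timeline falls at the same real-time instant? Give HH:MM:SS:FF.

01:50:51:36

Source frame index: (1×3600 + 50×60 + 51) × 24 + 18 = 159642.
Real time: 159642 / (24) = 26607/4 s.
Target frame: (26607/4) × (48) = 319284.
At 48 labels/s: frame 319284 → 01:50:51:36.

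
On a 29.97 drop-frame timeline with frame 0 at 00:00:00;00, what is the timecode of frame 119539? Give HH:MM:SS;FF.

Each 10-minute DF block holds 10 × 60 × 30 − 9 × 2 = 17982 frames. 119539 ÷ 17982 → 6 full blocks, remainder 11647.
Within the partial block the first minute is 1800 frames and each further minute 1798, so 6 further minute boundaries passed. Total skipped labels = 18 × 6 + 2 × 6 = 120.
Non-drop label index = 119539 + 120 = 119659; at 30 labels/s that is 01:06:28:19, i.e. DF 01:06:28;19.

01:06:28;19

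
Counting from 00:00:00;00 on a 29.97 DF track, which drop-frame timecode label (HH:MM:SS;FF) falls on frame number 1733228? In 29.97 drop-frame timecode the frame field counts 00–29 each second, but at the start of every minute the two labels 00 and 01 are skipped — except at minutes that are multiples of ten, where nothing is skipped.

Each 10-minute DF block holds 10 × 60 × 30 − 9 × 2 = 17982 frames. 1733228 ÷ 17982 → 96 full blocks, remainder 6956.
Within the partial block the first minute is 1800 frames and each further minute 1798, so 3 further minute boundaries passed. Total skipped labels = 18 × 96 + 2 × 3 = 1734.
Non-drop label index = 1733228 + 1734 = 1734962; at 30 labels/s that is 16:03:52:02, i.e. DF 16:03:52;02.

16:03:52;02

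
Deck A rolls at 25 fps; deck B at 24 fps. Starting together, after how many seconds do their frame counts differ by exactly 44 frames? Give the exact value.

44 seconds

The gap grows by |24 − 25| = 1 frame per second.
Time for a 44-frame gap: 44 ÷ (1) = 44 s.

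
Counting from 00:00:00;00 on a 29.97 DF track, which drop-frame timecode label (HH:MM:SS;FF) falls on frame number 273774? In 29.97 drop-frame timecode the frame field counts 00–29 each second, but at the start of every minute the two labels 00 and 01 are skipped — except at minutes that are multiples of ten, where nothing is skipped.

02:32:14;28

Each 10-minute DF block holds 10 × 60 × 30 − 9 × 2 = 17982 frames. 273774 ÷ 17982 → 15 full blocks, remainder 4044.
Within the partial block the first minute is 1800 frames and each further minute 1798, so 2 further minute boundaries passed. Total skipped labels = 18 × 15 + 2 × 2 = 274.
Non-drop label index = 273774 + 274 = 274048; at 30 labels/s that is 02:32:14:28, i.e. DF 02:32:14;28.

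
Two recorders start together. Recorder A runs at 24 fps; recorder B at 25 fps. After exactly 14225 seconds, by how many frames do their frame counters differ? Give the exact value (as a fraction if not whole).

14225 frames

A emits 24 × 14225 = 341400 frames; B emits 25 × 14225 = 355625.
Difference = 14225 frames; B is ahead of A.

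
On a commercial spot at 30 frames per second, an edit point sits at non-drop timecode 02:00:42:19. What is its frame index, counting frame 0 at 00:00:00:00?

Total seconds to the label: (2 × 3600 + 0 × 60 + 42) = 7242.
Frame index = 7242 × 30 + 19 = 217279.

217279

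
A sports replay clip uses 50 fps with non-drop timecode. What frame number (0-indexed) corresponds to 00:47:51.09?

Total seconds to the label: (0 × 3600 + 47 × 60 + 51) = 2871.
Frame index = 2871 × 50 + 9 = 143559.

143559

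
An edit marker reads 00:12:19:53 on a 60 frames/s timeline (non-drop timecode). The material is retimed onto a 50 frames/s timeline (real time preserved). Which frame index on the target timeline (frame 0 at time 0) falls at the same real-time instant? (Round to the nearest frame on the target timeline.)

frame 36994

Source frame index: (0×3600 + 12×60 + 19) × 60 + 53 = 44393.
Real time: 44393 / (60) = 44393/60 s.
Target frame: (44393/60) × (50) = 221965/6 ≈ 36994.167 → 36994.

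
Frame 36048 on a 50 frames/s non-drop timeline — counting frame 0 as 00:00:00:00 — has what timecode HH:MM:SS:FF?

00:12:00:48

36048 ÷ 50 = 720 full seconds, remainder 48 frames.
720 s = 0 h 12 min 0 s.
Timecode: 00:12:00:48.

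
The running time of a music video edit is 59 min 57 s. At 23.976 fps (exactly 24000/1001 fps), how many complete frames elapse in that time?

86241 frames

59 min 57 s = 3597 s.
Frames = 3597 × 24000/1001 = 7848000/91 ≈ 86241.7582.
Complete frames: 86241.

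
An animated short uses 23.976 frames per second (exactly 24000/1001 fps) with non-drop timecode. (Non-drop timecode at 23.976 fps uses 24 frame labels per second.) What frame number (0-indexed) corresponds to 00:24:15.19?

Total seconds to the label: (0 × 3600 + 24 × 60 + 15) = 1455.
Frame index = 1455 × 24 + 19 = 34939.

frame 34939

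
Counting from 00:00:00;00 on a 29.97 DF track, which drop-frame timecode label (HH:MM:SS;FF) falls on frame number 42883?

Ten DF minutes hold 17982 frames, so frame 42883 lies in block 2 (frames 35964–53945) with 6919 frames into that block.
The block's first minute is 1800 frames and the rest 1798 each; 6919 frames reaches minute 3, so 2 × 18 + 3 × 2 = 42 labels have been skipped so far.
Adding those back, label number 42883 + 42 = 42925 at 30 labels/s is 1430 s + 25 f = 0 h 23 min 50 s frame 25, i.e. 00:23:50;25.

00:23:50;25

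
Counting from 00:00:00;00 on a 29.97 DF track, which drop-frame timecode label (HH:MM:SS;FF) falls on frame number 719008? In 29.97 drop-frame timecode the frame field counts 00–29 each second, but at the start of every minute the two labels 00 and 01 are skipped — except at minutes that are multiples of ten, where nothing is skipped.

06:39:50;28

Ten DF minutes hold 17982 frames, so frame 719008 lies in block 39 (frames 701298–719279) with 17710 frames into that block.
The block's first minute is 1800 frames and the rest 1798 each; 17710 frames reaches minute 9, so 39 × 18 + 9 × 2 = 720 labels have been skipped so far.
Adding those back, label number 719008 + 720 = 719728 at 30 labels/s is 23990 s + 28 f = 6 h 39 min 50 s frame 28, i.e. 06:39:50;28.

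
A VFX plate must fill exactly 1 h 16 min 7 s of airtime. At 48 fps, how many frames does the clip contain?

1 h 16 min 7 s = 4567 s.
Frames = 4567 × 48 = 219216.

219216 frames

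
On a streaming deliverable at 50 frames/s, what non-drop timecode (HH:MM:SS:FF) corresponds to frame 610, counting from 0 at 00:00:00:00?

610 ÷ 50 = 12 full seconds, remainder 10 frames.
12 s = 0 h 0 min 12 s.
Timecode: 00:00:12:10.

00:00:12:10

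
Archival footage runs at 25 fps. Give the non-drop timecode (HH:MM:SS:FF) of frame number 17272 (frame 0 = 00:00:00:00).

00:11:30:22

17272 ÷ 25 = 690 full seconds, remainder 22 frames.
690 s = 0 h 11 min 30 s.
Timecode: 00:11:30:22.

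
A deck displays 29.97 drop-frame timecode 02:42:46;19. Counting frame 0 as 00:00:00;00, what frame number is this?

292707

Complete 10-minute blocks: 16, each 17982 frames → 287712.
Remaining 2 whole minutes in the current block: 1800 + 1 × 1798 = 3598 frames.
Within the current minute: 46 × 30 + 19 − 2 = 1397 (labels ;00/;01 skipped at this minute). Total = 287712 + 3598 + 1397 = 292707.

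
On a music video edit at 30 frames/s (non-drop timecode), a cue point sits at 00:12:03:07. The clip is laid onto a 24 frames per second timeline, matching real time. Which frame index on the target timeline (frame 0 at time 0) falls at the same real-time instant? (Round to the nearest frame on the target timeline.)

frame 17358

Source frame index: (0×3600 + 12×60 + 3) × 30 + 7 = 21697.
Real time: 21697 / (30) = 21697/30 s.
Target frame: (21697/30) × (24) = 86788/5 ≈ 17357.600 → 17358.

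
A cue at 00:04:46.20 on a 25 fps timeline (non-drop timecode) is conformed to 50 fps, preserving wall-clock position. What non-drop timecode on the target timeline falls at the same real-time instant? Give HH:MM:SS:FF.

Source frame index: (0×3600 + 4×60 + 46) × 25 + 20 = 7170.
Real time: 7170 / (25) = 1434/5 s.
Target frame: (1434/5) × (50) = 14340.
At 50 labels/s: frame 14340 → 00:04:46:40.

00:04:46:40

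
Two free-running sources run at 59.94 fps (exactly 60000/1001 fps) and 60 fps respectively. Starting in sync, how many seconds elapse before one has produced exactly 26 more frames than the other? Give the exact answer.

The gap grows by |60 − 60000/1001| = 60/1001 frames per second.
Time for a 26-frame gap: 26 ÷ (60/1001) = 13013/30 s.

13013/30 seconds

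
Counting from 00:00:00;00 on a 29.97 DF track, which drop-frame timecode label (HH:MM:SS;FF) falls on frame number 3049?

Ten DF minutes hold 17982 frames, so frame 3049 lies in block 0 (frames 0–17981) with 3049 frames into that block.
The block's first minute is 1800 frames and the rest 1798 each; 3049 frames reaches minute 1, so 0 × 18 + 1 × 2 = 2 labels have been skipped so far.
Adding those back, label number 3049 + 2 = 3051 at 30 labels/s is 101 s + 21 f = 0 h 1 min 41 s frame 21, i.e. 00:01:41;21.

00:01:41;21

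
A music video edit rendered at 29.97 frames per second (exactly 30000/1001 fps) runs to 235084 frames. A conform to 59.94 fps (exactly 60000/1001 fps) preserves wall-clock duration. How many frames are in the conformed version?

470168 frames

Target frames = source frames × (target rate / source rate) = 235084 × (60000/1001)/(30000/1001) = 235084 × 2 = 470168.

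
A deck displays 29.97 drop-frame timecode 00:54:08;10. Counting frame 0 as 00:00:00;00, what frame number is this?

97352

As if non-drop at 30 labels/s: (0 × 3600 + 54 × 60 + 8) × 30 + 10 = 97450.
Minute boundaries passed: 54; those not divisible by 10: 54 − 5 = 49; dropped labels = 2 × 49 = 98.
Actual frame index = 97450 − 98 = 97352.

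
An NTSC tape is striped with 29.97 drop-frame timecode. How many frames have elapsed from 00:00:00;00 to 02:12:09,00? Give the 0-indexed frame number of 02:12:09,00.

As if non-drop at 30 labels/s: (2 × 3600 + 12 × 60 + 9) × 30 + 0 = 237870.
Minute boundaries passed: 132; those not divisible by 10: 132 − 13 = 119; dropped labels = 2 × 119 = 238.
Actual frame index = 237870 − 238 = 237632.

237632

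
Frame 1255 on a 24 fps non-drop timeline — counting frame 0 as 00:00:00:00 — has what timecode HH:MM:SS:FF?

1255 ÷ 24 = 52 full seconds, remainder 7 frames.
52 s = 0 h 0 min 52 s.
Timecode: 00:00:52:07.

00:00:52:07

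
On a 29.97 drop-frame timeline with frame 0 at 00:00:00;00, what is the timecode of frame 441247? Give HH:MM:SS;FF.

04:05:22;29

Ten DF minutes hold 17982 frames, so frame 441247 lies in block 24 (frames 431568–449549) with 9679 frames into that block.
The block's first minute is 1800 frames and the rest 1798 each; 9679 frames reaches minute 5, so 24 × 18 + 5 × 2 = 442 labels have been skipped so far.
Adding those back, label number 441247 + 442 = 441689 at 30 labels/s is 14722 s + 29 f = 4 h 5 min 22 s frame 29, i.e. 04:05:22;29.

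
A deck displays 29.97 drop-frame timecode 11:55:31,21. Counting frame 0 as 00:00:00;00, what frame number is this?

1286663

Complete 10-minute blocks: 71, each 17982 frames → 1276722.
Remaining 5 whole minutes in the current block: 1800 + 4 × 1798 = 8992 frames.
Within the current minute: 31 × 30 + 21 − 2 = 949 (labels ;00/;01 skipped at this minute). Total = 1276722 + 8992 + 949 = 1286663.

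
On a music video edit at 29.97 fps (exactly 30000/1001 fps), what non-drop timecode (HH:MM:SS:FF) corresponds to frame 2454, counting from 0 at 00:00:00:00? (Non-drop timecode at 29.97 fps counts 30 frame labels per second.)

00:01:21:24

2454 ÷ 30 = 81 full seconds, remainder 24 frames.
81 s = 0 h 1 min 21 s.
Timecode: 00:01:21:24.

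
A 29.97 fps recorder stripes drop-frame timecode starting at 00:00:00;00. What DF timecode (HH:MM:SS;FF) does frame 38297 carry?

00:21:17;25

Each 10-minute DF block holds 10 × 60 × 30 − 9 × 2 = 17982 frames. 38297 ÷ 17982 → 2 full blocks, remainder 2333.
Within the partial block the first minute is 1800 frames and each further minute 1798, so 1 further minute boundary passed. Total skipped labels = 18 × 2 + 2 × 1 = 38.
Non-drop label index = 38297 + 38 = 38335; at 30 labels/s that is 00:21:17:25, i.e. DF 00:21:17;25.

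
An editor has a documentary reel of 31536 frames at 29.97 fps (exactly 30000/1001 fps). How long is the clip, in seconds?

1052.2512 seconds

Running time = 31536 / (30000/1001) = 1052.2512 s.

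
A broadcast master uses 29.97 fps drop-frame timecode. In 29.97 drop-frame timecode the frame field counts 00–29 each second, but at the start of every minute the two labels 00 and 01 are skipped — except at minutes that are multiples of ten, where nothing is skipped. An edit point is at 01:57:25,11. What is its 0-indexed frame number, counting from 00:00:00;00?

Complete 10-minute blocks: 11, each 17982 frames → 197802.
Remaining 7 whole minutes in the current block: 1800 + 6 × 1798 = 12588 frames.
Within the current minute: 25 × 30 + 11 − 2 = 759 (labels ;00/;01 skipped at this minute). Total = 197802 + 12588 + 759 = 211149.

211149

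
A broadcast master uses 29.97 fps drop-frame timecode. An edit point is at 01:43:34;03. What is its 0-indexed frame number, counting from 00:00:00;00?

As if non-drop at 30 labels/s: (1 × 3600 + 43 × 60 + 34) × 30 + 3 = 186423.
Minute boundaries passed: 103; those not divisible by 10: 103 − 10 = 93; dropped labels = 2 × 93 = 186.
Actual frame index = 186423 − 186 = 186237.

186237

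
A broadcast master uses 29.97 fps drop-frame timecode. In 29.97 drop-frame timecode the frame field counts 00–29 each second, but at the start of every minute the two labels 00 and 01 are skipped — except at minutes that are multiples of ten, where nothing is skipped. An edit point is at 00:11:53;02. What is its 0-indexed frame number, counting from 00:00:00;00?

21372

As if non-drop at 30 labels/s: (0 × 3600 + 11 × 60 + 53) × 30 + 2 = 21392.
Minute boundaries passed: 11; those not divisible by 10: 11 − 1 = 10; dropped labels = 2 × 10 = 20.
Actual frame index = 21392 − 20 = 21372.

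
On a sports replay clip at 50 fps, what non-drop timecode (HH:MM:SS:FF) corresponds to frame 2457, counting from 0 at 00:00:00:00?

2457 ÷ 50 = 49 full seconds, remainder 7 frames.
49 s = 0 h 0 min 49 s.
Timecode: 00:00:49:07.

00:00:49:07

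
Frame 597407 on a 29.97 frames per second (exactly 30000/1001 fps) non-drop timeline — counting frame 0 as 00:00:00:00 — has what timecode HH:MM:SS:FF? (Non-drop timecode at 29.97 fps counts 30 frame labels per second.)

597407 ÷ 30 = 19913 full seconds, remainder 17 frames.
19913 s = 5 h 31 min 53 s.
Timecode: 05:31:53:17.

05:31:53:17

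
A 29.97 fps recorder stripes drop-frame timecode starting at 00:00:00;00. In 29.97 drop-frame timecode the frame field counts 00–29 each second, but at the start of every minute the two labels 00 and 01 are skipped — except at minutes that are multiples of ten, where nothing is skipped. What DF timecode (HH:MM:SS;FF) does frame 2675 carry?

00:01:29;07

Each 10-minute DF block holds 10 × 60 × 30 − 9 × 2 = 17982 frames. 2675 ÷ 17982 → 0 full blocks, remainder 2675.
Within the partial block the first minute is 1800 frames and each further minute 1798, so 1 further minute boundary passed. Total skipped labels = 18 × 0 + 2 × 1 = 2.
Non-drop label index = 2675 + 2 = 2677; at 30 labels/s that is 00:01:29:07, i.e. DF 00:01:29;07.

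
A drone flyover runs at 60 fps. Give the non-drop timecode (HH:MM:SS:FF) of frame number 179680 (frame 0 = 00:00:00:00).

00:49:54:40

179680 ÷ 60 = 2994 full seconds, remainder 40 frames.
2994 s = 0 h 49 min 54 s.
Timecode: 00:49:54:40.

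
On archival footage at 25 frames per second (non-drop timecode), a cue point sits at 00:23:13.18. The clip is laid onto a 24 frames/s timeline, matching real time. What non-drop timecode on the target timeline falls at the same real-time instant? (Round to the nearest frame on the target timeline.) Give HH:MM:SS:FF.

00:23:13:17

Source frame index: (0×3600 + 23×60 + 13) × 25 + 18 = 34843.
Real time: 34843 / (25) = 34843/25 s.
Target frame: (34843/25) × (24) = 836232/25 ≈ 33449.280 → 33449.
At 24 labels/s: frame 33449 → 00:23:13:17.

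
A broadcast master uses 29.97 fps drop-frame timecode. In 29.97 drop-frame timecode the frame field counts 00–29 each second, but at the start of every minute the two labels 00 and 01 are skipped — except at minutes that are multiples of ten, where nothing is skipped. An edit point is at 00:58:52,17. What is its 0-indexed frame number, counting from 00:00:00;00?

Complete 10-minute blocks: 5, each 17982 frames → 89910.
Remaining 8 whole minutes in the current block: 1800 + 7 × 1798 = 14386 frames.
Within the current minute: 52 × 30 + 17 − 2 = 1575 (labels ;00/;01 skipped at this minute). Total = 89910 + 14386 + 1575 = 105871.

105871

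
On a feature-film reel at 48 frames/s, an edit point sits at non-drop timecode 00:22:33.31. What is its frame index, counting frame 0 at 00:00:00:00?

Total seconds to the label: (0 × 3600 + 22 × 60 + 33) = 1353.
Frame index = 1353 × 48 + 31 = 64975.

frame 64975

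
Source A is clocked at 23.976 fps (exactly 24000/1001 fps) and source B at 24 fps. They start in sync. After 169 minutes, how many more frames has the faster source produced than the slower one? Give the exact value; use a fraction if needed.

18720/77 frames

169 min = 10140 s.
A emits 24000/1001 × 10140 = 18720000/77 frames; B emits 24 × 10140 = 243360.
Difference = 18720/77 frames (≈ 243.1169); B is ahead of A.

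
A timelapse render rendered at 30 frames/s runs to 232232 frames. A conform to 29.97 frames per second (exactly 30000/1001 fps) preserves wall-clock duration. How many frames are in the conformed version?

Target frames = source frames × (target rate / source rate) = 232232 × (30000/1001)/(30) = 232232 × 1000/1001 = 232000.

232000 frames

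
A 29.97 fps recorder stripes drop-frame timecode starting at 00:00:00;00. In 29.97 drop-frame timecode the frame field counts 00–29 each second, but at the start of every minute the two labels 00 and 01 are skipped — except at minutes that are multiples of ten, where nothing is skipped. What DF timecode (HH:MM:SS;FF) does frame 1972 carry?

Each 10-minute DF block holds 10 × 60 × 30 − 9 × 2 = 17982 frames. 1972 ÷ 17982 → 0 full blocks, remainder 1972.
Within the partial block the first minute is 1800 frames and each further minute 1798, so 1 further minute boundary passed. Total skipped labels = 18 × 0 + 2 × 1 = 2.
Non-drop label index = 1972 + 2 = 1974; at 30 labels/s that is 00:01:05:24, i.e. DF 00:01:05;24.

00:01:05;24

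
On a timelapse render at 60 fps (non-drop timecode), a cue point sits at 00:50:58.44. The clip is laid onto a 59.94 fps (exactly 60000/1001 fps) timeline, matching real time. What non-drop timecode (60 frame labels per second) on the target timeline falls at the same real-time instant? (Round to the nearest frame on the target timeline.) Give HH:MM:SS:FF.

Source frame index: (0×3600 + 50×60 + 58) × 60 + 44 = 183524.
Real time: 183524 / (60) = 45881/15 s.
Target frame: (45881/15) × (60000/1001) = 16684000/91 ≈ 183340.659 → 183341.
At 60 labels/s: frame 183341 → 00:50:55:41.

00:50:55:41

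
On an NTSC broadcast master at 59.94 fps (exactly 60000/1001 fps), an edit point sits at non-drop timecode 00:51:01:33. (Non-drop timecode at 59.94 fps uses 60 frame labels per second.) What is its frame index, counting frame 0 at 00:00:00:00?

frame 183693

Total seconds to the label: (0 × 3600 + 51 × 60 + 1) = 3061.
Frame index = 3061 × 60 + 33 = 183693.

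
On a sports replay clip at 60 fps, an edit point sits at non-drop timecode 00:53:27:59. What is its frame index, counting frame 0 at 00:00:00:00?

192479

Total seconds to the label: (0 × 3600 + 53 × 60 + 27) = 3207.
Frame index = 3207 × 60 + 59 = 192479.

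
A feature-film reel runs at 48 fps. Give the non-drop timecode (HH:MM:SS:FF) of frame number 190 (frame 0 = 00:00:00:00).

00:00:03:46

190 ÷ 48 = 3 full seconds, remainder 46 frames.
3 s = 0 h 0 min 3 s.
Timecode: 00:00:03:46.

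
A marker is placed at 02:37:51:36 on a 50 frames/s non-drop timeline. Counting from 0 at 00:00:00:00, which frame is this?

frame 473586

Total seconds to the label: (2 × 3600 + 37 × 60 + 51) = 9471.
Frame index = 9471 × 50 + 36 = 473586.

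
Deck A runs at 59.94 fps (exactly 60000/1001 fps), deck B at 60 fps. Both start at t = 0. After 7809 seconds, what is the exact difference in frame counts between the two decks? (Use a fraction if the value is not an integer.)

A emits 60000/1001 × 7809 = 468540000/1001 frames; B emits 60 × 7809 = 468540.
Difference = 468540/1001 frames (≈ 468.0719); B is ahead of A.

468540/1001 frames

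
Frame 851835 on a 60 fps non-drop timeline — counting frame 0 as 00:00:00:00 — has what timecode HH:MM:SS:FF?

851835 ÷ 60 = 14197 full seconds, remainder 15 frames.
14197 s = 3 h 56 min 37 s.
Timecode: 03:56:37:15.

03:56:37:15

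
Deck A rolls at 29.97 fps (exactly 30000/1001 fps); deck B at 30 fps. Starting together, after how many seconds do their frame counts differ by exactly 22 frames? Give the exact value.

11011/15 seconds

The gap grows by |30 − 30000/1001| = 30/1001 frames per second.
Time for a 22-frame gap: 22 ÷ (30/1001) = 11011/15 s.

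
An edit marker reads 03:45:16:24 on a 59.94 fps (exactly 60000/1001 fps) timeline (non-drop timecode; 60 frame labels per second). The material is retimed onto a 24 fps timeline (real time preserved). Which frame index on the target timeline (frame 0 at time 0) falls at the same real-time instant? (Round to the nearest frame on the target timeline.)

frame 324718

Source frame index: (3×3600 + 45×60 + 16) × 60 + 24 = 810984.
Real time: 810984 / (60000/1001) = 33824791/2500 s.
Target frame: (33824791/2500) × (24) = 202948746/625 ≈ 324717.994 → 324718.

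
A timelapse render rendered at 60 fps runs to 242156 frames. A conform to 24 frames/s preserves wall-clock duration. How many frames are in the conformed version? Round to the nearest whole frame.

96862 frames

Frames at target rate = 242156 × (24) / (60) = 484312/5 ≈ 96862.400.
Nearest whole frame: 96862.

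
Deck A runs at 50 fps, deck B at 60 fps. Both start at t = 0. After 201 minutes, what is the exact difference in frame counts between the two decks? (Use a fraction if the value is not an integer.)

120600 frames

201 min = 12060 s.
A emits 50 × 12060 = 603000 frames; B emits 60 × 12060 = 723600.
Difference = 120600 frames; B is ahead of A.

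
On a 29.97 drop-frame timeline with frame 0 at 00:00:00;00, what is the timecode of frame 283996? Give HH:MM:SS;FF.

02:37:56;00

Each 10-minute DF block holds 10 × 60 × 30 − 9 × 2 = 17982 frames. 283996 ÷ 17982 → 15 full blocks, remainder 14266.
Within the partial block the first minute is 1800 frames and each further minute 1798, so 7 further minute boundaries passed. Total skipped labels = 18 × 15 + 2 × 7 = 284.
Non-drop label index = 283996 + 284 = 284280; at 30 labels/s that is 02:37:56:00, i.e. DF 02:37:56;00.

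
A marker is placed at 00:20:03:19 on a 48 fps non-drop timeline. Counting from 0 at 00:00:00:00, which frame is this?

Total seconds to the label: (0 × 3600 + 20 × 60 + 3) = 1203.
Frame index = 1203 × 48 + 19 = 57763.

frame 57763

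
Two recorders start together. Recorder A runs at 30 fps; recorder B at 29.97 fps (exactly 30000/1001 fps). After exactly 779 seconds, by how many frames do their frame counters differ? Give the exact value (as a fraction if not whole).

A emits 30 × 779 = 23370 frames; B emits 30000/1001 × 779 = 23370000/1001.
Difference = 23370/1001 frames (≈ 23.3467); B is behind A.

23370/1001 frames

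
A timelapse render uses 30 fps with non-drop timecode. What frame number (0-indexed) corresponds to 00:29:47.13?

frame 53623

Total seconds to the label: (0 × 3600 + 29 × 60 + 47) = 1787.
Frame index = 1787 × 30 + 13 = 53623.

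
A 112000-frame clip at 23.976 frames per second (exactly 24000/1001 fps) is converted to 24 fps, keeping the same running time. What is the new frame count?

112112 frames

Target frames = source frames × (target rate / source rate) = 112000 × (24)/(24000/1001) = 112000 × 1001/1000 = 112112.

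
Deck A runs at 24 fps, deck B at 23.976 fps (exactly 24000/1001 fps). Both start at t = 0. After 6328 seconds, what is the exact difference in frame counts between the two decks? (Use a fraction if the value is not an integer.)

21696/143 frames

A emits 24 × 6328 = 151872 frames; B emits 24000/1001 × 6328 = 21696000/143.
Difference = 21696/143 frames (≈ 151.7203); B is behind A.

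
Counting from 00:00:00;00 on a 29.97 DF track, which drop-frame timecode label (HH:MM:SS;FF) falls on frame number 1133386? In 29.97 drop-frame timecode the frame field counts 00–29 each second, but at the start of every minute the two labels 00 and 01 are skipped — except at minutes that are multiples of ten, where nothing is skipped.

Each 10-minute DF block holds 10 × 60 × 30 − 9 × 2 = 17982 frames. 1133386 ÷ 17982 → 63 full blocks, remainder 520.
Within the partial block the first minute is 1800 frames and each further minute 1798, so 0 further minute boundaries passed. Total skipped labels = 18 × 63 + 2 × 0 = 1134.
Non-drop label index = 1133386 + 1134 = 1134520; at 30 labels/s that is 10:30:17:10, i.e. DF 10:30:17;10.

10:30:17;10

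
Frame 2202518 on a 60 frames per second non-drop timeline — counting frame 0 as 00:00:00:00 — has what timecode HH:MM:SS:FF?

10:11:48:38

2202518 ÷ 60 = 36708 full seconds, remainder 38 frames.
36708 s = 10 h 11 min 48 s.
Timecode: 10:11:48:38.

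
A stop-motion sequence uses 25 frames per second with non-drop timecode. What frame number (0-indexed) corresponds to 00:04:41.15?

frame 7040

Total seconds to the label: (0 × 3600 + 4 × 60 + 41) = 281.
Frame index = 281 × 25 + 15 = 7040.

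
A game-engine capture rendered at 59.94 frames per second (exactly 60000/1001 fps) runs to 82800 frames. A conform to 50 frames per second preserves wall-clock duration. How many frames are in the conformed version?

Target frames = source frames × (target rate / source rate) = 82800 × (50)/(60000/1001) = 82800 × 1001/1200 = 69069.

69069 frames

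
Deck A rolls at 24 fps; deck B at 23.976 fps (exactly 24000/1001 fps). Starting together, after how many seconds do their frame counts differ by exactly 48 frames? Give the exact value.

The gap grows by |24000/1001 − 24| = 24/1001 frames per second.
Time for a 48-frame gap: 48 ÷ (24/1001) = 2002 s.

2002 seconds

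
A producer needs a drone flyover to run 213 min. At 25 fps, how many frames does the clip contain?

319500 frames

213 min = 12780 s.
Frames = 12780 × 25 = 319500.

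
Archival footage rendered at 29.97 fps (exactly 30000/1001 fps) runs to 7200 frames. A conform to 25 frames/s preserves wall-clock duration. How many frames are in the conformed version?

6006 frames

Target frames = source frames × (target rate / source rate) = 7200 × (25)/(30000/1001) = 7200 × 1001/1200 = 6006.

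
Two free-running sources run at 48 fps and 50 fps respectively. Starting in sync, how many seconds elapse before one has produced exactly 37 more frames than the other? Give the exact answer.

18.5 seconds

The gap grows by |50 − 48| = 2 frames per second.
Time for a 37-frame gap: 37 ÷ (2) = 18.5 s.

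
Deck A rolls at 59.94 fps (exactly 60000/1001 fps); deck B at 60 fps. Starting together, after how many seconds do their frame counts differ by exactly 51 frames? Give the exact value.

850.85 seconds

The gap grows by |60 − 60000/1001| = 60/1001 frames per second.
Time for a 51-frame gap: 51 ÷ (60/1001) = 850.85 s.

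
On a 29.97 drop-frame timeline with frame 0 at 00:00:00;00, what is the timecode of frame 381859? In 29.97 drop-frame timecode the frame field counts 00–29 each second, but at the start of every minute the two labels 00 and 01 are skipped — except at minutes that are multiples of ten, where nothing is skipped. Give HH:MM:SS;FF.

03:32:21;11

Ten DF minutes hold 17982 frames, so frame 381859 lies in block 21 (frames 377622–395603) with 4237 frames into that block.
The block's first minute is 1800 frames and the rest 1798 each; 4237 frames reaches minute 2, so 21 × 18 + 2 × 2 = 382 labels have been skipped so far.
Adding those back, label number 381859 + 382 = 382241 at 30 labels/s is 12741 s + 11 f = 3 h 32 min 21 s frame 11, i.e. 03:32:21;11.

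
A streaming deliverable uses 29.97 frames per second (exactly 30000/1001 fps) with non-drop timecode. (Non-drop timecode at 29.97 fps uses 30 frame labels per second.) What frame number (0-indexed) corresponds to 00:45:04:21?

81141

Total seconds to the label: (0 × 3600 + 45 × 60 + 4) = 2704.
Frame index = 2704 × 30 + 21 = 81141.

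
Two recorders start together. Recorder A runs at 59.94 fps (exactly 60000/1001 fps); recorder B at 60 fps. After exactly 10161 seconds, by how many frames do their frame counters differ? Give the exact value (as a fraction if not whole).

A emits 60000/1001 × 10161 = 609660000/1001 frames; B emits 60 × 10161 = 609660.
Difference = 609660/1001 frames (≈ 609.0509); B is ahead of A.

609660/1001 frames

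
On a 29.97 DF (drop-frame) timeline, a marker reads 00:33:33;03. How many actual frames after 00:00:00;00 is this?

As if non-drop at 30 labels/s: (0 × 3600 + 33 × 60 + 33) × 30 + 3 = 60393.
Minute boundaries passed: 33; those not divisible by 10: 33 − 3 = 30; dropped labels = 2 × 30 = 60.
Actual frame index = 60393 − 60 = 60333.

60333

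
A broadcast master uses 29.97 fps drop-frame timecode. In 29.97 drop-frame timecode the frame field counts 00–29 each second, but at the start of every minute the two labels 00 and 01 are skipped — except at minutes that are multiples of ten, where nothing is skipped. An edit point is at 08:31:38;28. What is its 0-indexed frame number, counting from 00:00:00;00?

Complete 10-minute blocks: 51, each 17982 frames → 917082.
Remaining 1 whole minute in the current block: 1800 + 0 × 1798 = 1800 frames.
Within the current minute: 38 × 30 + 28 − 2 = 1166 (labels ;00/;01 skipped at this minute). Total = 917082 + 1800 + 1166 = 920048.

920048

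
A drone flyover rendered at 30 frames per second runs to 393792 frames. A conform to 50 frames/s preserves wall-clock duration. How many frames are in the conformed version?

656320 frames

Target frames = source frames × (target rate / source rate) = 393792 × (50)/(30) = 393792 × 5/3 = 656320.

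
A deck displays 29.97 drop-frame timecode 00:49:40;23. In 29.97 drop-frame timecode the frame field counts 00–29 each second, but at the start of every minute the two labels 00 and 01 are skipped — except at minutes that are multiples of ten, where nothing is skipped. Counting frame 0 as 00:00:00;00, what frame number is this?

As if non-drop at 30 labels/s: (0 × 3600 + 49 × 60 + 40) × 30 + 23 = 89423.
Minute boundaries passed: 49; those not divisible by 10: 49 − 4 = 45; dropped labels = 2 × 45 = 90.
Actual frame index = 89423 − 90 = 89333.

89333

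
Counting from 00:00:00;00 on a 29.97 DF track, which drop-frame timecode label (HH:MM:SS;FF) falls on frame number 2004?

00:01:06;26

Ten DF minutes hold 17982 frames, so frame 2004 lies in block 0 (frames 0–17981) with 2004 frames into that block.
The block's first minute is 1800 frames and the rest 1798 each; 2004 frames reaches minute 1, so 0 × 18 + 1 × 2 = 2 labels have been skipped so far.
Adding those back, label number 2004 + 2 = 2006 at 30 labels/s is 66 s + 26 f = 0 h 1 min 6 s frame 26, i.e. 00:01:06;26.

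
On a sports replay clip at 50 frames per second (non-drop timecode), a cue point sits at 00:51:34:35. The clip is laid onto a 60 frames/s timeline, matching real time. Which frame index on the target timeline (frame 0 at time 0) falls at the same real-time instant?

Source frame index: (0×3600 + 51×60 + 34) × 50 + 35 = 154735.
Real time: 154735 / (50) = 30947/10 s.
Target frame: (30947/10) × (60) = 185682.

frame 185682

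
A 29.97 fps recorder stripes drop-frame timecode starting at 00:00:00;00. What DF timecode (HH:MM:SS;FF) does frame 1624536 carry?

15:03:25;12

Ten DF minutes hold 17982 frames, so frame 1624536 lies in block 90 (frames 1618380–1636361) with 6156 frames into that block.
The block's first minute is 1800 frames and the rest 1798 each; 6156 frames reaches minute 3, so 90 × 18 + 3 × 2 = 1626 labels have been skipped so far.
Adding those back, label number 1624536 + 1626 = 1626162 at 30 labels/s is 54205 s + 12 f = 15 h 3 min 25 s frame 12, i.e. 15:03:25;12.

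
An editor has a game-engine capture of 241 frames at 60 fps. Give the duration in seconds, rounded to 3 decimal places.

Running time = 241 × 1/60 = 241/60 s ≈ 4.017 s.

4.017 seconds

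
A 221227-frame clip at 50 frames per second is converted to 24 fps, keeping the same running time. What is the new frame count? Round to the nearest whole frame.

106189 frames

Frames at target rate = 221227 × (24) / (50) = 2654724/25 ≈ 106188.960.
Nearest whole frame: 106189.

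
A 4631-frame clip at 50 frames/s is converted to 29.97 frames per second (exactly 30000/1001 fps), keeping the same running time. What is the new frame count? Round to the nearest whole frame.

Frames at target rate = 4631 × (30000/1001) / (50) = 252600/91 ≈ 2775.824.
Nearest whole frame: 2776.

2776 frames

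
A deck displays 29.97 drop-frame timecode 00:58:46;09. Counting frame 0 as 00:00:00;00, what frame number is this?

105683

As if non-drop at 30 labels/s: (0 × 3600 + 58 × 60 + 46) × 30 + 9 = 105789.
Minute boundaries passed: 58; those not divisible by 10: 58 − 5 = 53; dropped labels = 2 × 53 = 106.
Actual frame index = 105789 − 106 = 105683.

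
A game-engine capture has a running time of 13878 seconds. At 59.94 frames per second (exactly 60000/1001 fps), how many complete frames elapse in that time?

Frames = 13878 × 60000/1001 = 832680000/1001 ≈ 831848.1518.
Complete frames: 831848.

831848 frames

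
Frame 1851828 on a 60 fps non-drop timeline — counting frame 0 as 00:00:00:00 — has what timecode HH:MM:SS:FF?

1851828 ÷ 60 = 30863 full seconds, remainder 48 frames.
30863 s = 8 h 34 min 23 s.
Timecode: 08:34:23:48.

08:34:23:48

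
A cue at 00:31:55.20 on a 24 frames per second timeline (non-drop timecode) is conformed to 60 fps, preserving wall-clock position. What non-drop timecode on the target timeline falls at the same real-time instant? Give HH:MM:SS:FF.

00:31:55:50

Source frame index: (0×3600 + 31×60 + 55) × 24 + 20 = 45980.
Real time: 45980 / (24) = 11495/6 s.
Target frame: (11495/6) × (60) = 114950.
At 60 labels/s: frame 114950 → 00:31:55:50.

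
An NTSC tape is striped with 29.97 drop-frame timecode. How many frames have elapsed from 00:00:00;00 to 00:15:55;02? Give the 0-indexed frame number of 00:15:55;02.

28624

Complete 10-minute blocks: 1, each 17982 frames → 17982.
Remaining 5 whole minutes in the current block: 1800 + 4 × 1798 = 8992 frames.
Within the current minute: 55 × 30 + 2 − 2 = 1650 (labels ;00/;01 skipped at this minute). Total = 17982 + 8992 + 1650 = 28624.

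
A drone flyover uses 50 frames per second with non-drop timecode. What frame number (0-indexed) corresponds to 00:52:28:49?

Total seconds to the label: (0 × 3600 + 52 × 60 + 28) = 3148.
Frame index = 3148 × 50 + 49 = 157449.

157449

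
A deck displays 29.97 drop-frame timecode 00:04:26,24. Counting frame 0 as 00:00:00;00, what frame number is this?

Complete 10-minute blocks: 0, each 17982 frames → 0.
Remaining 4 whole minutes in the current block: 1800 + 3 × 1798 = 7194 frames.
Within the current minute: 26 × 30 + 24 − 2 = 802 (labels ;00/;01 skipped at this minute). Total = 0 + 7194 + 802 = 7996.

7996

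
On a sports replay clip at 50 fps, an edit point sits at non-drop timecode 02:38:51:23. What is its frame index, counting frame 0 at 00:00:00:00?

Total seconds to the label: (2 × 3600 + 38 × 60 + 51) = 9531.
Frame index = 9531 × 50 + 23 = 476573.

frame 476573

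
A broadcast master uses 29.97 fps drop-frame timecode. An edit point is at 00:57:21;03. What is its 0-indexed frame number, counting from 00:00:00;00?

As if non-drop at 30 labels/s: (0 × 3600 + 57 × 60 + 21) × 30 + 3 = 103233.
Minute boundaries passed: 57; those not divisible by 10: 57 − 5 = 52; dropped labels = 2 × 52 = 104.
Actual frame index = 103233 − 104 = 103129.

103129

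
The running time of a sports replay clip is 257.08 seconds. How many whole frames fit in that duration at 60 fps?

Frames = 257.08 × 60 = 77124/5 ≈ 15424.8000.
Complete frames: 15424.

15424 frames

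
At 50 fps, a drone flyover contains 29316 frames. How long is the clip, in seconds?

586.32 seconds

Running time = 29316 / (50) = 586.32 s.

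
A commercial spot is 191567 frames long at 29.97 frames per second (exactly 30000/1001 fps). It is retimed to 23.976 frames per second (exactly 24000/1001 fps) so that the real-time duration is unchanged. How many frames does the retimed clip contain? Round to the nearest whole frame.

153254 frames

Frames at target rate = 191567 × (24000/1001) / (30000/1001) = 766268/5 ≈ 153253.600.
Nearest whole frame: 153254.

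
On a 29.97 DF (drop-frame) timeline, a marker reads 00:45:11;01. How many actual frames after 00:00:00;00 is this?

81249

Complete 10-minute blocks: 4, each 17982 frames → 71928.
Remaining 5 whole minutes in the current block: 1800 + 4 × 1798 = 8992 frames.
Within the current minute: 11 × 30 + 1 − 2 = 329 (labels ;00/;01 skipped at this minute). Total = 71928 + 8992 + 329 = 81249.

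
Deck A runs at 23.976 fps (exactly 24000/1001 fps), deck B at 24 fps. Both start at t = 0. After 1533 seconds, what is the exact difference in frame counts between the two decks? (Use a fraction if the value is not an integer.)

5256/143 frames

A emits 24000/1001 × 1533 = 5256000/143 frames; B emits 24 × 1533 = 36792.
Difference = 5256/143 frames (≈ 36.7552); B is ahead of A.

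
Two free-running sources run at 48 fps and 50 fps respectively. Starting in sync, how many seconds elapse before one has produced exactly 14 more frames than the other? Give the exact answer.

The gap grows by |50 − 48| = 2 frames per second.
Time for a 14-frame gap: 14 ÷ (2) = 7 s.

7 seconds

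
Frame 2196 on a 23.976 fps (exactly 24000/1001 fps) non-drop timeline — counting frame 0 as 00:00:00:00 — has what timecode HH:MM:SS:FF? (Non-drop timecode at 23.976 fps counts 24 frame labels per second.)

00:01:31:12

2196 ÷ 24 = 91 full seconds, remainder 12 frames.
91 s = 0 h 1 min 31 s.
Timecode: 00:01:31:12.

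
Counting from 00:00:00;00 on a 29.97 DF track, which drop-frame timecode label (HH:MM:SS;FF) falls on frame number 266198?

Ten DF minutes hold 17982 frames, so frame 266198 lies in block 14 (frames 251748–269729) with 14450 frames into that block.
The block's first minute is 1800 frames and the rest 1798 each; 14450 frames reaches minute 8, so 14 × 18 + 8 × 2 = 268 labels have been skipped so far.
Adding those back, label number 266198 + 268 = 266466 at 30 labels/s is 8882 s + 6 f = 2 h 28 min 2 s frame 6, i.e. 02:28:02;06.

02:28:02;06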